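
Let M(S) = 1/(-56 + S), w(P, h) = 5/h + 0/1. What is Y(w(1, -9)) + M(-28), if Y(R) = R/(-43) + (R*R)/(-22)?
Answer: -13961/1072764 ≈ -0.013014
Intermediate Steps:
w(P, h) = 5/h (w(P, h) = 5/h + 0*1 = 5/h + 0 = 5/h)
Y(R) = -R**2/22 - R/43 (Y(R) = R*(-1/43) + R**2*(-1/22) = -R/43 - R**2/22 = -R**2/22 - R/43)
Y(w(1, -9)) + M(-28) = -5/(-9)*(22 + 43*(5/(-9)))/946 + 1/(-56 - 28) = -5*(-1/9)*(22 + 43*(5*(-1/9)))/946 + 1/(-84) = -1/946*(-5/9)*(22 + 43*(-5/9)) - 1/84 = -1/946*(-5/9)*(22 - 215/9) - 1/84 = -1/946*(-5/9)*(-17/9) - 1/84 = -85/76626 - 1/84 = -13961/1072764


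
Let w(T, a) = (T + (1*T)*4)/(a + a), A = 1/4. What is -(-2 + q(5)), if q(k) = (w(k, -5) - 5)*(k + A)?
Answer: 331/8 ≈ 41.375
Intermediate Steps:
A = ¼ ≈ 0.25000
w(T, a) = 5*T/(2*a) (w(T, a) = (T + T*4)/((2*a)) = (T + 4*T)*(1/(2*a)) = (5*T)*(1/(2*a)) = 5*T/(2*a))
q(k) = (-5 - k/2)*(¼ + k) (q(k) = ((5/2)*k/(-5) - 5)*(k + ¼) = ((5/2)*k*(-⅕) - 5)*(¼ + k) = (-k/2 - 5)*(¼ + k) = (-5 - k/2)*(¼ + k))
-(-2 + q(5)) = -(-2 + (-5/4 - 41/8*5 - ½*5²)) = -(-2 + (-5/4 - 205/8 - ½*25)) = -(-2 + (-5/4 - 205/8 - 25/2)) = -(-2 - 315/8) = -1*(-331/8) = 331/8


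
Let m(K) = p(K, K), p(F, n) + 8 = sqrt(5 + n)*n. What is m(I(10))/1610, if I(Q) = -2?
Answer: -4/805 - sqrt(3)/805 ≈ -0.0071206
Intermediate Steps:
p(F, n) = -8 + n*sqrt(5 + n) (p(F, n) = -8 + sqrt(5 + n)*n = -8 + n*sqrt(5 + n))
m(K) = -8 + K*sqrt(5 + K)
m(I(10))/1610 = (-8 - 2*sqrt(5 - 2))/1610 = (-8 - 2*sqrt(3))*(1/1610) = -4/805 - sqrt(3)/805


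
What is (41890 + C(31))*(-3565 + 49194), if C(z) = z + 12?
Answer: 1913360857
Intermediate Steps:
C(z) = 12 + z
(41890 + C(31))*(-3565 + 49194) = (41890 + (12 + 31))*(-3565 + 49194) = (41890 + 43)*45629 = 41933*45629 = 1913360857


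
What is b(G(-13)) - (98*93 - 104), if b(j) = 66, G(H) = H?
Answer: -8944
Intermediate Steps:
b(G(-13)) - (98*93 - 104) = 66 - (98*93 - 104) = 66 - (9114 - 104) = 66 - 1*9010 = 66 - 9010 = -8944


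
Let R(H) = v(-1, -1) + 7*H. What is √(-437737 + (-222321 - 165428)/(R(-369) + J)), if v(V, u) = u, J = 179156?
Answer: I*√3411922179171759/88286 ≈ 661.62*I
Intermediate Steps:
R(H) = -1 + 7*H
√(-437737 + (-222321 - 165428)/(R(-369) + J)) = √(-437737 + (-222321 - 165428)/((-1 + 7*(-369)) + 179156)) = √(-437737 - 387749/((-1 - 2583) + 179156)) = √(-437737 - 387749/(-2584 + 179156)) = √(-437737 - 387749/176572) = √(-77292485313/176572) = I*√3411922179171759/88286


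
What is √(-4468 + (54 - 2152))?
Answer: 7*I*√134 ≈ 81.031*I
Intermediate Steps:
√(-4468 + (54 - 2152)) = √(-4468 - 2098) = √(-6566) = 7*I*√134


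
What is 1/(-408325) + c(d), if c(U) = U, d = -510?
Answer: -208245751/408325 ≈ -510.00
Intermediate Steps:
1/(-408325) + c(d) = 1/(-408325) - 510 = -1/408325 - 510 = -208245751/408325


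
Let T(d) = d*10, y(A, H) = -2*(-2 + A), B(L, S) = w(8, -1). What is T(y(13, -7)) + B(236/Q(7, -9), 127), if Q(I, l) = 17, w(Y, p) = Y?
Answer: -212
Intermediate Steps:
B(L, S) = 8
y(A, H) = 4 - 2*A
T(d) = 10*d
T(y(13, -7)) + B(236/Q(7, -9), 127) = 10*(4 - 2*13) + 8 = 10*(4 - 26) + 8 = 10*(-22) + 8 = -220 + 8 = -212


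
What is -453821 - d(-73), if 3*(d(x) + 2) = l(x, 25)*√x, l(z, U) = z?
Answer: -453819 + 73*I*√73/3 ≈ -4.5382e+5 + 207.9*I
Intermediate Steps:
d(x) = -2 + x^(3/2)/3 (d(x) = -2 + (x*√x)/3 = -2 + x^(3/2)/3)
-453821 - d(-73) = -453821 - (-2 + (-73)^(3/2)/3) = -453821 - (-2 + (-73*I*√73)/3) = -453821 - (-2 - 73*I*√73/3) = -453821 + (2 + 73*I*√73/3) = -453819 + 73*I*√73/3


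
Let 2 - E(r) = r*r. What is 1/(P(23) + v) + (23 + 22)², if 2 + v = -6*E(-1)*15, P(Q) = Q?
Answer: 139724/69 ≈ 2025.0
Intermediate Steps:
E(r) = 2 - r² (E(r) = 2 - r*r = 2 - r²)
v = -92 (v = -2 - 6*(2 - 1*(-1)²)*15 = -2 - 6*(2 - 1*1)*15 = -2 - 6*(2 - 1)*15 = -2 - 6*1*15 = -2 - 6*15 = -2 - 90 = -92)
1/(P(23) + v) + (23 + 22)² = 1/(23 - 92) + (23 + 22)² = 1/(-69) + 45² = -1/69 + 2025 = 139724/69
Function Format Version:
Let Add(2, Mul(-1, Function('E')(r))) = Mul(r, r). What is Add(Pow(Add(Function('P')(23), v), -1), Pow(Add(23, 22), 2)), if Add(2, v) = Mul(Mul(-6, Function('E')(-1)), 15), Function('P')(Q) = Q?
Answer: Rational(139724, 69) ≈ 2025.0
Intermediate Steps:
Function('E')(r) = Add(2, Mul(-1, Pow(r, 2))) (Function('E')(r) = Add(2, Mul(-1, Mul(r, r))) = Add(2, Mul(-1, Pow(r, 2))))
v = -92 (v = Add(-2, Mul(Mul(-6, Add(2, Mul(-1, Pow(-1, 2)))), 15)) = Add(-2, Mul(Mul(-6, Add(2, Mul(-1, 1))), 15)) = Add(-2, Mul(Mul(-6, Add(2, -1)), 15)) = Add(-2, Mul(Mul(-6, 1), 15)) = Add(-2, Mul(-6, 15)) = Add(-2, -90) = -92)
Add(Pow(Add(Function('P')(23), v), -1), Pow(Add(23, 22), 2)) = Add(Pow(Add(23, -92), -1), Pow(Add(23, 22), 2)) = Add(Pow(-69, -1), Pow(45, 2)) = Add(Rational(-1, 69), 2025) = Rational(139724, 69)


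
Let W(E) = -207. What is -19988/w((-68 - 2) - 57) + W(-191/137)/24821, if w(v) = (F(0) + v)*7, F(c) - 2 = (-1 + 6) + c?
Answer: 123987067/5212410 ≈ 23.787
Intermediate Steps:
F(c) = 7 + c (F(c) = 2 + ((-1 + 6) + c) = 2 + (5 + c) = 7 + c)
w(v) = 49 + 7*v (w(v) = ((7 + 0) + v)*7 = (7 + v)*7 = 49 + 7*v)
-19988/w((-68 - 2) - 57) + W(-191/137)/24821 = -19988/(49 + 7*((-68 - 2) - 57)) - 207/24821 = -19988/(49 + 7*(-70 - 57)) - 207*1/24821 = -19988/(49 + 7*(-127)) - 207/24821 = -19988/(49 - 889) - 207/24821 = -19988/(-840) - 207/24821 = -19988*(-1/840) - 207/24821 = 4997/210 - 207/24821 = 123987067/5212410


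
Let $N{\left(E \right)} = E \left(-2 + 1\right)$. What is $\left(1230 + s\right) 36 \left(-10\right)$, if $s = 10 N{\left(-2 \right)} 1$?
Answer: $-450000$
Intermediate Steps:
$N{\left(E \right)} = - E$ ($N{\left(E \right)} = E \left(-1\right) = - E$)
$s = 20$ ($s = 10 \left(\left(-1\right) \left(-2\right)\right) 1 = 10 \cdot 2 \cdot 1 = 20 \cdot 1 = 20$)
$\left(1230 + s\right) 36 \left(-10\right) = \left(1230 + 20\right) 36 \left(-10\right) = 1250 \left(-360\right) = -450000$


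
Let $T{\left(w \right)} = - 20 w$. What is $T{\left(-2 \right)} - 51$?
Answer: $-11$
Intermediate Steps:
$T{\left(-2 \right)} - 51 = \left(-20\right) \left(-2\right) - 51 = 40 - 51 = -11$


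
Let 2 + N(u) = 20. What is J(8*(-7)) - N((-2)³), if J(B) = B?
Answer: -74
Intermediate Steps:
N(u) = 18 (N(u) = -2 + 20 = 18)
J(8*(-7)) - N((-2)³) = 8*(-7) - 1*18 = -56 - 18 = -74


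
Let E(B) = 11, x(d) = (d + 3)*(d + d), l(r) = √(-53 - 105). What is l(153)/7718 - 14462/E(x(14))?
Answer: -14462/11 + I*√158/7718 ≈ -1314.7 + 0.0016286*I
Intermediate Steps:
l(r) = I*√158 (l(r) = √(-158) = I*√158)
x(d) = 2*d*(3 + d) (x(d) = (3 + d)*(2*d) = 2*d*(3 + d))
l(153)/7718 - 14462/E(x(14)) = (I*√158)/7718 - 14462/11 = (I*√158)*(1/7718) - 14462*1/11 = I*√158/7718 - 14462/11 = -14462/11 + I*√158/7718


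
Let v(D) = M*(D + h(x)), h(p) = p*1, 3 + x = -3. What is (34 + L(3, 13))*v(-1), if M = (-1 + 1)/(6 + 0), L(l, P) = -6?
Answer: 0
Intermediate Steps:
x = -6 (x = -3 - 3 = -6)
M = 0 (M = 0/6 = 0*(1/6) = 0)
h(p) = p
v(D) = 0 (v(D) = 0*(D - 6) = 0*(-6 + D) = 0)
(34 + L(3, 13))*v(-1) = (34 - 6)*0 = 28*0 = 0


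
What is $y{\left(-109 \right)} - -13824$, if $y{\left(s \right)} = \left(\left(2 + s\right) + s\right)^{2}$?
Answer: $60480$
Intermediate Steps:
$y{\left(s \right)} = \left(2 + 2 s\right)^{2}$
$y{\left(-109 \right)} - -13824 = 4 \left(1 - 109\right)^{2} - -13824 = 4 \left(-108\right)^{2} + 13824 = 4 \cdot 11664 + 13824 = 46656 + 13824 = 60480$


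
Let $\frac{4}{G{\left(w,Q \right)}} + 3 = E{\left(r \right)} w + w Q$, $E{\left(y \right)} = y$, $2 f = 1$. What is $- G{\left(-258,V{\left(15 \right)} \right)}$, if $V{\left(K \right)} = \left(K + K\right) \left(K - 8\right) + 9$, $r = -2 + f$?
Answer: $\frac{2}{28059} \approx 7.1278 \cdot 10^{-5}$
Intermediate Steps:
$f = \frac{1}{2}$ ($f = \frac{1}{2} \cdot 1 = \frac{1}{2} \approx 0.5$)
$r = - \frac{3}{2}$ ($r = -2 + \frac{1}{2} = - \frac{3}{2} \approx -1.5$)
$V{\left(K \right)} = 9 + 2 K \left(-8 + K\right)$ ($V{\left(K \right)} = 2 K \left(-8 + K\right) + 9 = 9 + 2 K \left(-8 + K\right)$)
$G{\left(w,Q \right)} = \frac{4}{-3 - \frac{3 w}{2} + Q w}$ ($G{\left(w,Q \right)} = \frac{4}{-3 + \left(- \frac{3 w}{2} + w Q\right)} = \frac{4}{-3 + \left(- \frac{3 w}{2} + Q w\right)} = \frac{4}{-3 - \frac{3 w}{2} + Q w}$)
$- G{\left(-258,V{\left(15 \right)} \right)} = - \frac{8}{-6 - -774 + 2 \left(9 - 240 + 2 \cdot 15^{2}\right) \left(-258\right)} = - \frac{8}{-6 + 774 + 2 \left(9 - 240 + 2 \cdot 225\right) \left(-258\right)} = - \frac{8}{-6 + 774 + 2 \left(9 - 240 + 450\right) \left(-258\right)} = - \frac{8}{-6 + 774 + 2 \cdot 219 \left(-258\right)} = - \frac{8}{-6 + 774 - 113004} = - \frac{8}{-112236} = - \frac{8 \left(-1\right)}{112236} = \left(-1\right) \left(- \frac{2}{28059}\right) = \frac{2}{28059}$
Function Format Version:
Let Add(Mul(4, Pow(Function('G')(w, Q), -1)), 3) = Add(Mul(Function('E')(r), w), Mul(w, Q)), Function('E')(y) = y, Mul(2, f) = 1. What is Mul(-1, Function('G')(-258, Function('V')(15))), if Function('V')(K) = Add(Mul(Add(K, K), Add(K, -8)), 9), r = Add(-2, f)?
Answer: Rational(2, 28059) ≈ 7.1278e-5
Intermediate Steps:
f = Rational(1, 2) (f = Mul(Rational(1, 2), 1) = Rational(1, 2) ≈ 0.50000)
r = Rational(-3, 2) (r = Add(-2, Rational(1, 2)) = Rational(-3, 2) ≈ -1.5000)
Function('V')(K) = Add(9, Mul(2, K, Add(-8, K))) (Function('V')(K) = Add(Mul(Mul(2, K), Add(-8, K)), 9) = Add(Mul(2, K, Add(-8, K)), 9) = Add(9, Mul(2, K, Add(-8, K))))
Function('G')(w, Q) = Mul(4, Pow(Add(-3, Mul(Rational(-3, 2), w), Mul(Q, w)), -1)) (Function('G')(w, Q) = Mul(4, Pow(Add(-3, Add(Mul(Rational(-3, 2), w), Mul(w, Q))), -1)) = Mul(4, Pow(Add(-3, Add(Mul(Rational(-3, 2), w), Mul(Q, w))), -1)) = Mul(4, Pow(Add(-3, Mul(Rational(-3, 2), w), Mul(Q, w)), -1)))
Mul(-1, Function('G')(-258, Function('V')(15))) = Mul(-1, Mul(8, Pow(Add(-6, Mul(-3, -258), Mul(2, Add(9, Mul(-16, 15), Mul(2, Pow(15, 2))), -258)), -1))) = Mul(-1, Mul(8, Pow(Add(-6, 774, Mul(2, Add(9, -240, Mul(2, 225)), -258)), -1))) = Mul(-1, Mul(8, Pow(Add(-6, 774, Mul(2, Add(9, -240, 450), -258)), -1))) = Mul(-1, Mul(8, Pow(Add(-6, 774, Mul(2, 219, -258)), -1))) = Mul(-1, Mul(8, Pow(Add(-6, 774, -113004), -1))) = Mul(-1, Mul(8, Pow(-112236, -1))) = Mul(-1, Mul(8, Rational(-1, 112236))) = Mul(-1, Rational(-2, 28059)) = Rational(2, 28059)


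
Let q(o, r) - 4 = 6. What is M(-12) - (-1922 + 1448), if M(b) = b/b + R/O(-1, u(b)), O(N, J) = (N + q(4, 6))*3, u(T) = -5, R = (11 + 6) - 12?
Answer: 12830/27 ≈ 475.19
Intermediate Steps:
R = 5 (R = 17 - 12 = 5)
q(o, r) = 10 (q(o, r) = 4 + 6 = 10)
O(N, J) = 30 + 3*N (O(N, J) = (N + 10)*3 = (10 + N)*3 = 30 + 3*N)
M(b) = 32/27 (M(b) = b/b + 5/(30 + 3*(-1)) = 1 + 5/(30 - 3) = 1 + 5/27 = 32/27)
M(-12) - (-1922 + 1448) = 32/27 - (-1922 + 1448) = 32/27 - 1*(-474) = 32/27 + 474 = 12830/27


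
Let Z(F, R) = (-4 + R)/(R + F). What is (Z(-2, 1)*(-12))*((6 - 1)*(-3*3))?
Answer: 1620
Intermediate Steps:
Z(F, R) = (-4 + R)/(F + R)
(Z(-2, 1)*(-12))*((6 - 1)*(-3*3)) = (((-4 + 1)/(-2 + 1))*(-12))*((6 - 1)*(-3*3)) = ((-3/(-1))*(-12))*(5*(-9)) = (-1*(-3)*(-12))*(-45) = (3*(-12))*(-45) = -36*(-45) = 1620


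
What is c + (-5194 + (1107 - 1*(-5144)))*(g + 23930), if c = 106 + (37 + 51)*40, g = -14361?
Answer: 10118059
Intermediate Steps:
c = 3626 (c = 106 + 88*40 = 106 + 3520 = 3626)
c + (-5194 + (1107 - 1*(-5144)))*(g + 23930) = 3626 + (-5194 + (1107 - 1*(-5144)))*(-14361 + 23930) = 3626 + (-5194 + (1107 + 5144))*9569 = 3626 + (-5194 + 6251)*9569 = 3626 + 1057*9569 = 3626 + 10114433 = 10118059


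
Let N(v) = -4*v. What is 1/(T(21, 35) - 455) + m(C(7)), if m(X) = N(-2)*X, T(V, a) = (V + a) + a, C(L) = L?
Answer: 20383/364 ≈ 55.997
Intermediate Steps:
T(V, a) = V + 2*a
m(X) = 8*X (m(X) = (-4*(-2))*X = 8*X)
1/(T(21, 35) - 455) + m(C(7)) = 1/((21 + 2*35) - 455) + 8*7 = 1/((21 + 70) - 455) + 56 = 1/(91 - 455) + 56 = 1/(-364) + 56 = -1/364 + 56 = 20383/364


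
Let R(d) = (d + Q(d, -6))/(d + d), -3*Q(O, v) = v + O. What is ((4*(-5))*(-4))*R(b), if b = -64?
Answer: 305/12 ≈ 25.417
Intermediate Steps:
Q(O, v) = -O/3 - v/3 (Q(O, v) = -(v + O)/3 = -(O + v)/3 = -O/3 - v/3)
R(d) = (2 + 2*d/3)/(2*d) (R(d) = (d + (-d/3 - 1/3*(-6)))/(d + d) = (d + (-d/3 + 2))/((2*d)) = (d + (2 - d/3))*(1/(2*d)) = (2 + 2*d/3)*(1/(2*d)) = (2 + 2*d/3)/(2*d))
((4*(-5))*(-4))*R(b) = ((4*(-5))*(-4))*((1/3)*(3 - 64)/(-64)) = (-20*(-4))*((1/3)*(-1/64)*(-61)) = 80*(61/192) = 305/12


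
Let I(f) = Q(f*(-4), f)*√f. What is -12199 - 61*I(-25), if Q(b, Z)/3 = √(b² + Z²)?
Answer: -12199 - 22875*I*√17 ≈ -12199.0 - 94316.0*I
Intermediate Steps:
Q(b, Z) = 3*√(Z² + b²) (Q(b, Z) = 3*√(b² + Z²) = 3*√(Z² + b²))
I(f) = 3*√17*√f*√(f²) (I(f) = (3*√(f² + (f*(-4))²))*√f = (3*√(f² + (-4*f)²))*√f = (3*√(f² + 16*f²))*√f = (3*√(17*f²))*√f = (3*(√17*√(f²)))*√f = (3*√17*√(f²))*√f = 3*√17*√f*√(f²))
-12199 - 61*I(-25) = -12199 - 61*3*√17*√(-25)*√((-25)²) = -12199 - 61*3*√17*(5*I)*√625 = -12199 - 61*3*√17*(5*I)*25 = -12199 - 61*375*I*√17 = -12199 - 22875*I*√17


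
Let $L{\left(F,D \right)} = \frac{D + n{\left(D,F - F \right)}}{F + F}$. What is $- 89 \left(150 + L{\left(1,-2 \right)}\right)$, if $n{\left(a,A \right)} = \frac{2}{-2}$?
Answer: $- \frac{26433}{2} \approx -13217.0$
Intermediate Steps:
$n{\left(a,A \right)} = -1$ ($n{\left(a,A \right)} = 2 \left(- \frac{1}{2}\right) = -1$)
$L{\left(F,D \right)} = \frac{-1 + D}{2 F}$ ($L{\left(F,D \right)} = \frac{D - 1}{F + F} = \frac{-1 + D}{2 F}$)
$- 89 \left(150 + L{\left(1,-2 \right)}\right) = - 89 \left(150 + \frac{-1 - 2}{2 \cdot 1}\right) = - 89 \left(150 + \frac{1}{2} \cdot 1 \left(-3\right)\right) = - 89 \left(150 - \frac{3}{2}\right) = \left(-89\right) \frac{297}{2} = - \frac{26433}{2}$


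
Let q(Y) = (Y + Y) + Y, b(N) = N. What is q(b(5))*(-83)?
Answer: -1245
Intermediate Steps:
q(Y) = 3*Y (q(Y) = 2*Y + Y = 3*Y)
q(b(5))*(-83) = (3*5)*(-83) = 15*(-83) = -1245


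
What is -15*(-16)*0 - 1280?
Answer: -1280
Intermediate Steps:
-15*(-16)*0 - 1280 = 240*0 - 1280 = 0 - 1280 = -1280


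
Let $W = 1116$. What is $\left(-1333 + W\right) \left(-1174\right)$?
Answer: $254758$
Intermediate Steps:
$\left(-1333 + W\right) \left(-1174\right) = \left(-1333 + 1116\right) \left(-1174\right) = \left(-217\right) \left(-1174\right) = 254758$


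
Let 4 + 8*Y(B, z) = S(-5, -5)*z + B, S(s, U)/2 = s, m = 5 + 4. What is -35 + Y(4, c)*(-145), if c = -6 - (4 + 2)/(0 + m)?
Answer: -3730/3 ≈ -1243.3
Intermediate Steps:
m = 9
c = -20/3 (c = -6 - (4 + 2)/(0 + 9) = -6 - 6/9 = -6 - 1*2/3 = -6 - 2/3 = -20/3 ≈ -6.6667)
S(s, U) = 2*s
Y(B, z) = -1/2 - 5*z/4 + B/8 (Y(B, z) = -1/2 + ((2*(-5))*z + B)/8 = -1/2 + (-10*z + B)/8 = -1/2 + (B - 10*z)/8 = -1/2 + (-5*z/4 + B/8) = -1/2 - 5*z/4 + B/8)
-35 + Y(4, c)*(-145) = -35 + (-1/2 - 5/4*(-20/3) + (1/8)*4)*(-145) = -35 + (-1/2 + 25/3 + 1/2)*(-145) = -35 + (25/3)*(-145) = -35 - 3625/3 = -3730/3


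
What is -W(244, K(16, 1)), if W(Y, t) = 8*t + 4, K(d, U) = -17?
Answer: 132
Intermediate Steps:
W(Y, t) = 4 + 8*t
-W(244, K(16, 1)) = -(4 + 8*(-17)) = -(4 - 136) = -1*(-132) = 132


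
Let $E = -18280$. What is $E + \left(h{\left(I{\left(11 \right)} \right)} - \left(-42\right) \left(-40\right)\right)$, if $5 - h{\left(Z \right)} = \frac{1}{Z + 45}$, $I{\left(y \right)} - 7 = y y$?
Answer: $- \frac{3452216}{173} \approx -19955.0$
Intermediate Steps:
$I{\left(y \right)} = 7 + y^{2}$ ($I{\left(y \right)} = 7 + y y = 7 + y^{2}$)
$h{\left(Z \right)} = 5 - \frac{1}{45 + Z}$ ($h{\left(Z \right)} = 5 - \frac{1}{Z + 45} = 5 - \frac{1}{45 + Z}$)
$E + \left(h{\left(I{\left(11 \right)} \right)} - \left(-42\right) \left(-40\right)\right) = -18280 + \left(\frac{224 + 5 \left(7 + 11^{2}\right)}{45 + \left(7 + 11^{2}\right)} - \left(-42\right) \left(-40\right)\right) = -18280 - \left(1680 - \frac{224 + 5 \left(7 + 121\right)}{45 + \left(7 + 121\right)}\right) = -18280 - \left(1680 - \frac{224 + 5 \cdot 128}{45 + 128}\right) = -18280 - \left(1680 - \frac{224 + 640}{173}\right) = -18280 + \left(\frac{1}{173} \cdot 864 - 1680\right) = -18280 + \left(\frac{864}{173} - 1680\right) = -18280 - \frac{289776}{173} = - \frac{3452216}{173}$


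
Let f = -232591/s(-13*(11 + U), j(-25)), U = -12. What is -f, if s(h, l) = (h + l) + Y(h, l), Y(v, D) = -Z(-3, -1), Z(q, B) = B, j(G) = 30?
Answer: 232591/44 ≈ 5286.2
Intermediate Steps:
Y(v, D) = 1 (Y(v, D) = -1*(-1) = 1)
s(h, l) = 1 + h + l (s(h, l) = (h + l) + 1 = 1 + h + l)
f = -232591/44 (f = -232591/(1 - 13*(11 - 12) + 30) = -232591/(1 - 13*(-1) + 30) = -232591/(1 + 13 + 30) = -232591/44 ≈ -5286.2)
-f = -1*(-232591/44) = 232591/44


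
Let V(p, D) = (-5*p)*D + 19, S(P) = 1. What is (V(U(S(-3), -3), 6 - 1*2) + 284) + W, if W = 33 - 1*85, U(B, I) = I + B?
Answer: 291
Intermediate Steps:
U(B, I) = B + I
V(p, D) = 19 - 5*D*p (V(p, D) = -5*D*p + 19 = 19 - 5*D*p)
W = -52 (W = 33 - 85 = -52)
(V(U(S(-3), -3), 6 - 1*2) + 284) + W = ((19 - 5*(6 - 1*2)*(1 - 3)) + 284) - 52 = ((19 - 5*(6 - 2)*(-2)) + 284) - 52 = ((19 - 5*4*(-2)) + 284) - 52 = ((19 + 40) + 284) - 52 = (59 + 284) - 52 = 343 - 52 = 291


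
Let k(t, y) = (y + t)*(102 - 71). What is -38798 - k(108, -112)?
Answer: -38674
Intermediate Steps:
k(t, y) = 31*t + 31*y (k(t, y) = (t + y)*31 = 31*t + 31*y)
-38798 - k(108, -112) = -38798 - (31*108 + 31*(-112)) = -38798 - (3348 - 3472) = -38798 - 1*(-124) = -38798 + 124 = -38674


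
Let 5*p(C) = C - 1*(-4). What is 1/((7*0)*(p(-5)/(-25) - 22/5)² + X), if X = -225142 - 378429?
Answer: -1/603571 ≈ -1.6568e-6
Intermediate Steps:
p(C) = ⅘ + C/5 (p(C) = (C - 1*(-4))/5 = (C + 4)/5 = (4 + C)/5 = ⅘ + C/5)
X = -603571
1/((7*0)*(p(-5)/(-25) - 22/5)² + X) = 1/((7*0)*((⅘ + (⅕)*(-5))/(-25) - 22/5)² - 603571) = 1/(0*((⅘ - 1)*(-1/25) - 22*⅕)² - 603571) = 1/(0*(-⅕*(-1/25) - 22/5)² - 603571) = 1/(0*(1/125 - 22/5)² - 603571) = 1/(0*(-549/125)² - 603571) = 1/(0*(301401/15625) - 603571) = 1/(0 - 603571) = 1/(-603571) = -1/603571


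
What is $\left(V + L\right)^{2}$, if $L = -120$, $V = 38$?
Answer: $6724$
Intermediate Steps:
$\left(V + L\right)^{2} = \left(38 - 120\right)^{2} = \left(-82\right)^{2} = 6724$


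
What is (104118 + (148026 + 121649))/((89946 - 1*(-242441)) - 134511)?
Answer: 53399/28268 ≈ 1.8890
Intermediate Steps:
(104118 + (148026 + 121649))/((89946 - 1*(-242441)) - 134511) = (104118 + 269675)/((89946 + 242441) - 134511) = 373793/(332387 - 134511) = 373793/197876 = 373793*(1/197876) = 53399/28268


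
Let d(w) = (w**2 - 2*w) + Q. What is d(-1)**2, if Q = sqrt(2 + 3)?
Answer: (3 + sqrt(5))**2 ≈ 27.416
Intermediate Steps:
Q = sqrt(5) ≈ 2.2361
d(w) = sqrt(5) + w**2 - 2*w (d(w) = (w**2 - 2*w) + sqrt(5) = sqrt(5) + w**2 - 2*w)
d(-1)**2 = (sqrt(5) + (-1)**2 - 2*(-1))**2 = (sqrt(5) + 1 + 2)**2 = (3 + sqrt(5))**2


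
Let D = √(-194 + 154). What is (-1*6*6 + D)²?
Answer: 1256 - 144*I*√10 ≈ 1256.0 - 455.37*I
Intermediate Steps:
D = 2*I*√10 (D = √(-40) = 2*I*√10 ≈ 6.3246*I)
(-1*6*6 + D)² = (-1*6*6 + 2*I*√10)² = (-6*6 + 2*I*√10)² = (-36 + 2*I*√10)²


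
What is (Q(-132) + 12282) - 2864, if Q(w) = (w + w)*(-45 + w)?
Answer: 56146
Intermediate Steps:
Q(w) = 2*w*(-45 + w) (Q(w) = (2*w)*(-45 + w) = 2*w*(-45 + w))
(Q(-132) + 12282) - 2864 = (2*(-132)*(-45 - 132) + 12282) - 2864 = (2*(-132)*(-177) + 12282) - 2864 = (46728 + 12282) - 2864 = 59010 - 2864 = 56146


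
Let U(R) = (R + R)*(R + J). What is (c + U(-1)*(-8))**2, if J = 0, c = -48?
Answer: 4096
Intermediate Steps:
U(R) = 2*R**2 (U(R) = (R + R)*(R + 0) = (2*R)*R = 2*R**2)
(c + U(-1)*(-8))**2 = (-48 + (2*(-1)**2)*(-8))**2 = (-48 + (2*1)*(-8))**2 = (-48 + 2*(-8))**2 = (-48 - 16)**2 = (-64)**2 = 4096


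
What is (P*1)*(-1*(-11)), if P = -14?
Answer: -154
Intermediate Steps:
(P*1)*(-1*(-11)) = (-14*1)*(-1*(-11)) = -14*11 = -154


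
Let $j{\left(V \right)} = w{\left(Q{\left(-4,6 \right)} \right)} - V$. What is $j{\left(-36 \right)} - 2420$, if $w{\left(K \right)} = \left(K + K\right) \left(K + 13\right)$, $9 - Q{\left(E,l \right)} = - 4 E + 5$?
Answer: $-2408$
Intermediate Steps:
$Q{\left(E,l \right)} = 4 + 4 E$ ($Q{\left(E,l \right)} = 9 - \left(- 4 E + 5\right) = 9 - \left(5 - 4 E\right) = 9 + \left(-5 + 4 E\right) = 4 + 4 E$)
$w{\left(K \right)} = 2 K \left(13 + K\right)$
$j{\left(V \right)} = -24 - V$ ($j{\left(V \right)} = 2 \left(4 + 4 \left(-4\right)\right) \left(13 + \left(4 + 4 \left(-4\right)\right)\right) - V = 2 \left(4 - 16\right) \left(13 + \left(4 - 16\right)\right) - V = 2 \left(-12\right) \left(13 - 12\right) - V = 2 \left(-12\right) 1 - V = -24 - V$)
$j{\left(-36 \right)} - 2420 = \left(-24 - -36\right) - 2420 = \left(-24 + 36\right) + \left(-9004 + 6584\right) = 12 - 2420 = -2408$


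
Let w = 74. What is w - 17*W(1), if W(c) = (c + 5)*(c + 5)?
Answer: -538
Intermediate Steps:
W(c) = (5 + c)² (W(c) = (5 + c)*(5 + c) = (5 + c)²)
w - 17*W(1) = 74 - 17*(5 + 1)² = 74 - 17*6² = 74 - 17*36 = 74 - 612 = -538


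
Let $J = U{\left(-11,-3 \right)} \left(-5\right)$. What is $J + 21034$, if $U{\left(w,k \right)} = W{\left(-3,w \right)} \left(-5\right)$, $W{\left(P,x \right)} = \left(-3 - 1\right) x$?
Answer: $22134$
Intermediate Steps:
$W{\left(P,x \right)} = - 4 x$
$U{\left(w,k \right)} = 20 w$ ($U{\left(w,k \right)} = - 4 w \left(-5\right) = 20 w$)
$J = 1100$ ($J = 20 \left(-11\right) \left(-5\right) = \left(-220\right) \left(-5\right) = 1100$)
$J + 21034 = 1100 + 21034 = 22134$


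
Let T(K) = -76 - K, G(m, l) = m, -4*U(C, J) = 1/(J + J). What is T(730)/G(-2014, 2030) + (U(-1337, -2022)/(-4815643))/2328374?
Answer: 202477144423200649/505941648720007584 ≈ 0.40020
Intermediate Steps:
U(C, J) = -1/(8*J) (U(C, J) = -1/(4*(J + J)) = -1/(2*J)/4 = -1/(8*J))
T(730)/G(-2014, 2030) + (U(-1337, -2022)/(-4815643))/2328374 = (-76 - 1*730)/(-2014) + (-⅛/(-2022)/(-4815643))/2328374 = (-76 - 730)*(-1/2014) + (-⅛*(-1/2022)*(-1/4815643))*(1/2328374) = -806*(-1/2014) + ((1/16176)*(-1/4815643))*(1/2328374) = 403/1007 - 1/77897841168*1/2328374 = 403/1007 - 1/181375308031700832 = 202477144423200649/505941648720007584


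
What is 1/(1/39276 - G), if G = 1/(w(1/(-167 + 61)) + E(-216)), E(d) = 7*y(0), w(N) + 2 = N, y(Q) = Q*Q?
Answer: 2788596/1387823 ≈ 2.0093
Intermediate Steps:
y(Q) = Q²
w(N) = -2 + N
E(d) = 0 (E(d) = 7*0² = 7*0 = 0)
G = -106/213 (G = 1/((-2 + 1/(-167 + 61)) + 0) = 1/((-2 + 1/(-106)) + 0) = 1/((-2 - 1/106) + 0) = 1/(-213/106 + 0) = 1/(-213/106) = -106/213 ≈ -0.49765)
1/(1/39276 - G) = 1/(1/39276 - 1*(-106/213)) = 1/(1/39276 + 106/213) = 1/(1387823/2788596) = 2788596/1387823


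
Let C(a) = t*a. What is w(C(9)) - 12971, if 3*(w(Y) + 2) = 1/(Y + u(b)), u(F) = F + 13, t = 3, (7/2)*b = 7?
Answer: -1634597/126 ≈ -12973.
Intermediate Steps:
b = 2 (b = (2/7)*7 = 2)
u(F) = 13 + F
C(a) = 3*a
w(Y) = -2 + 1/(3*(15 + Y)) (w(Y) = -2 + 1/(3*(Y + (13 + 2))) = -2 + 1/(3*(Y + 15)) = -2 + 1/(3*(15 + Y)))
w(C(9)) - 12971 = (-89 - 18*9)/(3*(15 + 3*9)) - 12971 = (-89 - 6*27)/(3*(15 + 27)) - 12971 = (⅓)*(-89 - 162)/42 - 12971 = (⅓)*(1/42)*(-251) - 12971 = -251/126 - 12971 = -1634597/126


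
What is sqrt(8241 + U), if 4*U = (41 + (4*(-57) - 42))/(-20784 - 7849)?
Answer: sqrt(27025498741153)/57266 ≈ 90.780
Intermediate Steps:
U = 229/114532 (U = ((41 + (4*(-57) - 42))/(-20784 - 7849))/4 = ((41 + (-228 - 42))/(-28633))/4 = ((41 - 270)*(-1/28633))/4 = (-229*(-1/28633))/4 = (1/4)*(229/28633) = 229/114532 ≈ 0.0019994)
sqrt(8241 + U) = sqrt(8241 + 229/114532) = sqrt(943858441/114532) = sqrt(27025498741153)/57266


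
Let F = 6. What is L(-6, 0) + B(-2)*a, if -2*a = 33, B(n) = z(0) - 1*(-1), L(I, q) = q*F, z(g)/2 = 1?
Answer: -99/2 ≈ -49.500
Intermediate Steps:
z(g) = 2 (z(g) = 2*1 = 2)
L(I, q) = 6*q (L(I, q) = q*6 = 6*q)
B(n) = 3 (B(n) = 2 - 1*(-1) = 2 + 1 = 3)
a = -33/2 (a = -1/2*33 = -33/2 ≈ -16.500)
L(-6, 0) + B(-2)*a = 6*0 + 3*(-33/2) = 0 - 99/2 = -99/2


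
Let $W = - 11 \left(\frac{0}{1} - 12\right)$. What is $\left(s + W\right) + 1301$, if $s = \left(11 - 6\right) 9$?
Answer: $1478$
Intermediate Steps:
$W = 132$ ($W = - 11 \left(0 \cdot 1 - 12\right) = - 11 \left(0 - 12\right) = \left(-11\right) \left(-12\right) = 132$)
$s = 45$ ($s = 5 \cdot 9 = 45$)
$\left(s + W\right) + 1301 = \left(45 + 132\right) + 1301 = 177 + 1301 = 1478$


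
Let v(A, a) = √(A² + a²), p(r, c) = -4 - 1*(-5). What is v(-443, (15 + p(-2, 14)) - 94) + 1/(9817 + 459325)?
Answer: 1/469142 + √202333 ≈ 449.81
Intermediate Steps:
p(r, c) = 1 (p(r, c) = -4 + 5 = 1)
v(-443, (15 + p(-2, 14)) - 94) + 1/(9817 + 459325) = √((-443)² + ((15 + 1) - 94)²) + 1/(9817 + 459325) = √(196249 + (16 - 94)²) + 1/469142 = √(196249 + (-78)²) + 1/469142 = √(196249 + 6084) + 1/469142 = √202333 + 1/469142 = 1/469142 + √202333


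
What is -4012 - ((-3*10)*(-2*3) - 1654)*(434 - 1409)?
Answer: -1441162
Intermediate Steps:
-4012 - ((-3*10)*(-2*3) - 1654)*(434 - 1409) = -4012 - (-30*(-6) - 1654)*(-975) = -4012 - (180 - 1654)*(-975) = -4012 - (-1474)*(-975) = -4012 - 1*1437150 = -4012 - 1437150 = -1441162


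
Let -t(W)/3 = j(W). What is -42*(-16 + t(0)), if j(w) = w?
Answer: 672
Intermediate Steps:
t(W) = -3*W
-42*(-16 + t(0)) = -42*(-16 - 3*0) = -42*(-16 + 0) = -42*(-16) = 672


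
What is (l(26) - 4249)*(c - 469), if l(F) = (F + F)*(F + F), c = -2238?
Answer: 4182315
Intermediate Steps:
l(F) = 4*F² (l(F) = (2*F)*(2*F) = 4*F²)
(l(26) - 4249)*(c - 469) = (4*26² - 4249)*(-2238 - 469) = (4*676 - 4249)*(-2707) = (2704 - 4249)*(-2707) = -1545*(-2707) = 4182315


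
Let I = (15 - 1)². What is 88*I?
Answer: 17248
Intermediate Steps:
I = 196 (I = 14² = 196)
88*I = 88*196 = 17248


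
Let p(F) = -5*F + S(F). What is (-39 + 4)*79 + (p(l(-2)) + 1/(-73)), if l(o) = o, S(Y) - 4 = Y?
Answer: -200970/73 ≈ -2753.0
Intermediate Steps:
S(Y) = 4 + Y
p(F) = 4 - 4*F (p(F) = -5*F + (4 + F) = 4 - 4*F)
(-39 + 4)*79 + (p(l(-2)) + 1/(-73)) = (-39 + 4)*79 + ((4 - 4*(-2)) + 1/(-73)) = -35*79 + ((4 + 8) - 1/73) = -2765 + (12 - 1/73) = -2765 + 875/73 = -200970/73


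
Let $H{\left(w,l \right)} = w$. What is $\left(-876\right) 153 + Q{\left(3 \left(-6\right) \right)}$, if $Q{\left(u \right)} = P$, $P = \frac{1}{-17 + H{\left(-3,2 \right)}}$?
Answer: $- \frac{2680561}{20} \approx -1.3403 \cdot 10^{5}$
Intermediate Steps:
$P = - \frac{1}{20}$ ($P = \frac{1}{-17 - 3} = \frac{1}{-20} = - \frac{1}{20} \approx -0.05$)
$Q{\left(u \right)} = - \frac{1}{20}$
$\left(-876\right) 153 + Q{\left(3 \left(-6\right) \right)} = \left(-876\right) 153 - \frac{1}{20} = -134028 - \frac{1}{20} = - \frac{2680561}{20}$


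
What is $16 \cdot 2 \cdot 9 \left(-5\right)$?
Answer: $-1440$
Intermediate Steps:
$16 \cdot 2 \cdot 9 \left(-5\right) = 16 \cdot 18 \left(-5\right) = 288 \left(-5\right) = -1440$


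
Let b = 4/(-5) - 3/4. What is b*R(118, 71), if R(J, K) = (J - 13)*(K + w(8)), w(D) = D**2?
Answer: -87885/4 ≈ -21971.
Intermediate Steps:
b = -31/20 (b = 4*(-1/5) - 3*1/4 = -4/5 - 3/4 = -31/20 ≈ -1.5500)
R(J, K) = (-13 + J)*(64 + K) (R(J, K) = (J - 13)*(K + 8**2) = (-13 + J)*(K + 64) = (-13 + J)*(64 + K))
b*R(118, 71) = -31*(-832 - 13*71 + 64*118 + 118*71)/20 = -31*(-832 - 923 + 7552 + 8378)/20 = -31/20*14175 = -87885/4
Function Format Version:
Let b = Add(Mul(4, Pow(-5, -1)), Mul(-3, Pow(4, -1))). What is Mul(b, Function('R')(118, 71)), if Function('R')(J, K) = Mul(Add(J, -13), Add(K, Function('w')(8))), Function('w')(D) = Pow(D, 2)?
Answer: Rational(-87885, 4) ≈ -21971.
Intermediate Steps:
b = Rational(-31, 20) (b = Add(Mul(4, Rational(-1, 5)), Mul(-3, Rational(1, 4))) = Add(Rational(-4, 5), Rational(-3, 4)) = Rational(-31, 20) ≈ -1.5500)
Function('R')(J, K) = Mul(Add(-13, J), Add(64, K)) (Function('R')(J, K) = Mul(Add(J, -13), Add(K, Pow(8, 2))) = Mul(Add(-13, J), Add(K, 64)) = Mul(Add(-13, J), Add(64, K)))
Mul(b, Function('R')(118, 71)) = Mul(Rational(-31, 20), Add(-832, Mul(-13, 71), Mul(64, 118), Mul(118, 71))) = Mul(Rational(-31, 20), Add(-832, -923, 7552, 8378)) = Mul(Rational(-31, 20), 14175) = Rational(-87885, 4)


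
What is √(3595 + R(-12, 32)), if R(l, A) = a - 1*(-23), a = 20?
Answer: √3638 ≈ 60.316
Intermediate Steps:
R(l, A) = 43 (R(l, A) = 20 - 1*(-23) = 20 + 23 = 43)
√(3595 + R(-12, 32)) = √(3595 + 43) = √3638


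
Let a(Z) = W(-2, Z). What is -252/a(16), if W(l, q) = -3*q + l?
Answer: 126/25 ≈ 5.0400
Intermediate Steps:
W(l, q) = l - 3*q
a(Z) = -2 - 3*Z
-252/a(16) = -252/(-2 - 3*16) = -252/(-2 - 48) = -252/(-50) = -252*(-1/50) = 126/25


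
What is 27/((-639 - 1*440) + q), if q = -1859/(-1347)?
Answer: -36369/1451554 ≈ -0.025055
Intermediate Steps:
q = 1859/1347 (q = -1859*(-1/1347) = 1859/1347 ≈ 1.3801)
27/((-639 - 1*440) + q) = 27/((-639 - 1*440) + 1859/1347) = 27/((-639 - 440) + 1859/1347) = 27/(-1079 + 1859/1347) = 27/(-1451554/1347) = 27*(-1347/1451554) = -36369/1451554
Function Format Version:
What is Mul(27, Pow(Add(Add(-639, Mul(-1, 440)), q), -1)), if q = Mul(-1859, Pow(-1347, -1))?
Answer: Rational(-36369, 1451554) ≈ -0.025055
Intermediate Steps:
q = Rational(1859, 1347) (q = Mul(-1859, Rational(-1, 1347)) = Rational(1859, 1347) ≈ 1.3801)
Mul(27, Pow(Add(Add(-639, Mul(-1, 440)), q), -1)) = Mul(27, Pow(Add(Add(-639, Mul(-1, 440)), Rational(1859, 1347)), -1)) = Mul(27, Pow(Add(Add(-639, -440), Rational(1859, 1347)), -1)) = Mul(27, Pow(Add(-1079, Rational(1859, 1347)), -1)) = Mul(27, Pow(Rational(-1451554, 1347), -1)) = Mul(27, Rational(-1347, 1451554)) = Rational(-36369, 1451554)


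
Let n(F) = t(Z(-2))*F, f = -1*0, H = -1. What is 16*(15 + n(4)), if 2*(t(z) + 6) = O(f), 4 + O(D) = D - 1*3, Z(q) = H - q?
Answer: -368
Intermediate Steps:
Z(q) = -1 - q
f = 0
O(D) = -7 + D (O(D) = -4 + (D - 1*3) = -4 + (D - 3) = -4 + (-3 + D) = -7 + D)
t(z) = -19/2 (t(z) = -6 + (-7 + 0)/2 = -6 + (½)*(-7) = -6 - 7/2 = -19/2)
n(F) = -19*F/2
16*(15 + n(4)) = 16*(15 - 19/2*4) = 16*(15 - 38) = 16*(-23) = -368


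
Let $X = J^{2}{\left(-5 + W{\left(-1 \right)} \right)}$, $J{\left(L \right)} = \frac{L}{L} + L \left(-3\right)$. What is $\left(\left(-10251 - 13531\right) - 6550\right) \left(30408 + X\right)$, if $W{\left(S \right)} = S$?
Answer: $-933285308$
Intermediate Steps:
$J{\left(L \right)} = 1 - 3 L$
$X = 361$ ($X = \left(1 - 3 \left(-5 - 1\right)\right)^{2} = \left(1 - -18\right)^{2} = \left(1 + 18\right)^{2} = 19^{2} = 361$)
$\left(\left(-10251 - 13531\right) - 6550\right) \left(30408 + X\right) = \left(\left(-10251 - 13531\right) - 6550\right) \left(30408 + 361\right) = \left(-23782 - 6550\right) 30769 = \left(-30332\right) 30769 = -933285308$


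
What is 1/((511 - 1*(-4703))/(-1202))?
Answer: -601/2607 ≈ -0.23053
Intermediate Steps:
1/((511 - 1*(-4703))/(-1202)) = 1/((511 + 4703)*(-1/1202)) = 1/(5214*(-1/1202)) = 1/(-2607/601) = -601/2607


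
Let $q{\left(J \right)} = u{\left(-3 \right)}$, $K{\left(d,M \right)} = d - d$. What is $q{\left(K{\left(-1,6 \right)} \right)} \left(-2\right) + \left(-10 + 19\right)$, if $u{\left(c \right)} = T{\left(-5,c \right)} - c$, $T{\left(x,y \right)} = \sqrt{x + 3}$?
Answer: $3 - 2 i \sqrt{2} \approx 3.0 - 2.8284 i$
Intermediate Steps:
$K{\left(d,M \right)} = 0$
$T{\left(x,y \right)} = \sqrt{3 + x}$
$u{\left(c \right)} = - c + i \sqrt{2}$ ($u{\left(c \right)} = \sqrt{3 - 5} - c = \sqrt{-2} - c = i \sqrt{2} - c = - c + i \sqrt{2}$)
$q{\left(J \right)} = 3 + i \sqrt{2}$ ($q{\left(J \right)} = \left(-1\right) \left(-3\right) + i \sqrt{2} = 3 + i \sqrt{2}$)
$q{\left(K{\left(-1,6 \right)} \right)} \left(-2\right) + \left(-10 + 19\right) = \left(3 + i \sqrt{2}\right) \left(-2\right) + \left(-10 + 19\right) = \left(-6 - 2 i \sqrt{2}\right) + 9 = 3 - 2 i \sqrt{2}$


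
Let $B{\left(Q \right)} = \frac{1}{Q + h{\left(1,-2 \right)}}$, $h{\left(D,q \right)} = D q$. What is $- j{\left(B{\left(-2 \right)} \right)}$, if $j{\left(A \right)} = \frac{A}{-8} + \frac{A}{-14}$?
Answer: $- \frac{11}{224} \approx -0.049107$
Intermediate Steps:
$B{\left(Q \right)} = \frac{1}{-2 + Q}$ ($B{\left(Q \right)} = \frac{1}{Q + 1 \left(-2\right)} = \frac{1}{Q - 2} = \frac{1}{-2 + Q}$)
$j{\left(A \right)} = - \frac{11 A}{56}$ ($j{\left(A \right)} = A \left(- \frac{1}{8}\right) + A \left(- \frac{1}{14}\right) = - \frac{A}{8} - \frac{A}{14} = - \frac{11 A}{56}$)
$- j{\left(B{\left(-2 \right)} \right)} = - \frac{-11}{56 \left(-2 - 2\right)} = - \frac{-11}{56 \left(-4\right)} = - \frac{\left(-11\right) \left(-1\right)}{56 \cdot 4} = \left(-1\right) \frac{11}{224} = - \frac{11}{224}$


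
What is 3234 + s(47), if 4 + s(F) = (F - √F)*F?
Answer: 5439 - 47*√47 ≈ 5116.8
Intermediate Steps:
s(F) = -4 + F*(F - √F) (s(F) = -4 + (F - √F)*F = -4 + F*(F - √F))
3234 + s(47) = 3234 + (-4 + 47² - 47^(3/2)) = 3234 + (-4 + 2209 - 47*√47) = 3234 + (2205 - 47*√47) = 5439 - 47*√47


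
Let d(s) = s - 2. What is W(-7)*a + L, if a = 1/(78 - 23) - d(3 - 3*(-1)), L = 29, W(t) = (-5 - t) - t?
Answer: -376/55 ≈ -6.8364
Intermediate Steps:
d(s) = -2 + s
W(t) = -5 - 2*t
a = -219/55 (a = 1/(78 - 23) - (-2 + (3 - 3*(-1))) = 1/55 - (-2 + (3 + 3)) = 1/55 - (-2 + 6) = 1/55 - 1*4 = 1/55 - 4 = -219/55 ≈ -3.9818)
W(-7)*a + L = (-5 - 2*(-7))*(-219/55) + 29 = (-5 + 14)*(-219/55) + 29 = 9*(-219/55) + 29 = -1971/55 + 29 = -376/55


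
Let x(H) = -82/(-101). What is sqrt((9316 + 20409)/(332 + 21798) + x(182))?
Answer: sqrt(430654566802)/447026 ≈ 1.4680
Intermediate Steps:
x(H) = 82/101 (x(H) = -82*(-1/101) = 82/101)
sqrt((9316 + 20409)/(332 + 21798) + x(182)) = sqrt((9316 + 20409)/(332 + 21798) + 82/101) = sqrt(29725/22130 + 82/101) = sqrt(29725*(1/22130) + 82/101) = sqrt(5945/4426 + 82/101) = sqrt(963377/447026) = sqrt(430654566802)/447026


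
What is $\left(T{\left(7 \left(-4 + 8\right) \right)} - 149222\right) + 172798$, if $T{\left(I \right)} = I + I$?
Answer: $23632$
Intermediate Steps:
$T{\left(I \right)} = 2 I$
$\left(T{\left(7 \left(-4 + 8\right) \right)} - 149222\right) + 172798 = \left(2 \cdot 7 \left(-4 + 8\right) - 149222\right) + 172798 = \left(2 \cdot 7 \cdot 4 - 149222\right) + 172798 = \left(2 \cdot 28 - 149222\right) + 172798 = \left(56 - 149222\right) + 172798 = -149166 + 172798 = 23632$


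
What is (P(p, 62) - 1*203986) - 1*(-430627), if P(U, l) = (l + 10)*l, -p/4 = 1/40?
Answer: 231105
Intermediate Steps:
p = -1/10 (p = -4/40 = -4*1/40 = -1/10 ≈ -0.10000)
P(U, l) = l*(10 + l) (P(U, l) = (10 + l)*l = l*(10 + l))
(P(p, 62) - 1*203986) - 1*(-430627) = (62*(10 + 62) - 1*203986) - 1*(-430627) = (62*72 - 203986) + 430627 = (4464 - 203986) + 430627 = -199522 + 430627 = 231105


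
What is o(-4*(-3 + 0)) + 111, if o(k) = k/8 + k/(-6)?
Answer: 221/2 ≈ 110.50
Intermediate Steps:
o(k) = -k/24 (o(k) = k*(⅛) + k*(-⅙) = k/8 - k/6 = -k/24)
o(-4*(-3 + 0)) + 111 = -(-1)*(-3 + 0)/6 + 111 = -(-1)*(-3)/6 + 111 = -1/24*12 + 111 = -½ + 111 = 221/2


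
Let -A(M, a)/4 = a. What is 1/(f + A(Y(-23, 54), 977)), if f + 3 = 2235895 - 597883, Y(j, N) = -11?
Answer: 1/1634101 ≈ 6.1196e-7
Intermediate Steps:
f = 1638009 (f = -3 + (2235895 - 597883) = -3 + 1638012 = 1638009)
A(M, a) = -4*a
1/(f + A(Y(-23, 54), 977)) = 1/(1638009 - 4*977) = 1/(1638009 - 3908) = 1/1634101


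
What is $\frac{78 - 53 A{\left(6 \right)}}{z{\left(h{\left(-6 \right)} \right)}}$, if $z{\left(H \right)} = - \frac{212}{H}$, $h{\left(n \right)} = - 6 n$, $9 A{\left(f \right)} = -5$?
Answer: $- \frac{967}{53} \approx -18.245$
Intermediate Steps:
$A{\left(f \right)} = - \frac{5}{9}$ ($A{\left(f \right)} = \frac{1}{9} \left(-5\right) = - \frac{5}{9}$)
$\frac{78 - 53 A{\left(6 \right)}}{z{\left(h{\left(-6 \right)} \right)}} = \frac{78 - - \frac{265}{9}}{\left(-212\right) \frac{1}{\left(-6\right) \left(-6\right)}} = \frac{78 + \frac{265}{9}}{\left(-212\right) \frac{1}{36}} = \frac{967}{9 \left(\left(-212\right) \frac{1}{36}\right)} = \frac{967}{9 \left(- \frac{53}{9}\right)} = \frac{967}{9} \left(- \frac{9}{53}\right) = - \frac{967}{53}$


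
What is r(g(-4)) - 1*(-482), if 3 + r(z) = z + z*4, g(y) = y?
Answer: 459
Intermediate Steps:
r(z) = -3 + 5*z (r(z) = -3 + (z + z*4) = -3 + (z + 4*z) = -3 + 5*z)
r(g(-4)) - 1*(-482) = (-3 + 5*(-4)) - 1*(-482) = (-3 - 20) + 482 = -23 + 482 = 459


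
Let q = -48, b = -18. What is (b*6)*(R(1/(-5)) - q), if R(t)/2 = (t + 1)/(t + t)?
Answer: -4752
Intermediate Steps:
R(t) = (1 + t)/t (R(t) = 2*((t + 1)/(t + t)) = 2*((1 + t)/((2*t))) = 2*((1 + t)*(1/(2*t))) = 2*((1 + t)/(2*t)) = (1 + t)/t)
(b*6)*(R(1/(-5)) - q) = (-18*6)*((1 + 1/(-5))/((1/(-5))) - 1*(-48)) = -108*((1 + 1*(-1/5))/((1*(-1/5))) + 48) = -108*((1 - 1/5)/(-1/5) + 48) = -108*(-5*4/5 + 48) = -108*(-4 + 48) = -108*44 = -4752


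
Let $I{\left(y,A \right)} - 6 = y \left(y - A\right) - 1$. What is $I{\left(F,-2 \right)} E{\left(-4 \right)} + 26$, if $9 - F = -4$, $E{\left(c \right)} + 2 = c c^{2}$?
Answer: $-13174$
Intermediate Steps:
$E{\left(c \right)} = -2 + c^{3}$ ($E{\left(c \right)} = -2 + c c^{2} = -2 + c^{3}$)
$F = 13$ ($F = 9 - -4 = 9 + 4 = 13$)
$I{\left(y,A \right)} = 5 + y \left(y - A\right)$ ($I{\left(y,A \right)} = 6 + \left(y \left(y - A\right) - 1\right) = 6 + \left(-1 + y \left(y - A\right)\right) = 5 + y \left(y - A\right)$)
$I{\left(F,-2 \right)} E{\left(-4 \right)} + 26 = \left(5 + 13^{2} - \left(-2\right) 13\right) \left(-2 + \left(-4\right)^{3}\right) + 26 = \left(5 + 169 + 26\right) \left(-2 - 64\right) + 26 = 200 \left(-66\right) + 26 = -13200 + 26 = -13174$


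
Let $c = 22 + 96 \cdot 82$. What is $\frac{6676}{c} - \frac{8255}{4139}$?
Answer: $- \frac{18766503}{16336633} \approx -1.1487$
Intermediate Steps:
$c = 7894$ ($c = 22 + 7872 = 7894$)
$\frac{6676}{c} - \frac{8255}{4139} = \frac{6676}{7894} - \frac{8255}{4139} = 6676 \cdot \frac{1}{7894} - \frac{8255}{4139} = \frac{3338}{3947} - \frac{8255}{4139} = - \frac{18766503}{16336633}$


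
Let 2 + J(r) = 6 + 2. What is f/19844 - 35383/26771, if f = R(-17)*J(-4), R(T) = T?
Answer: -352435447/265621862 ≈ -1.3268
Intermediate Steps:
J(r) = 6 (J(r) = -2 + (6 + 2) = -2 + 8 = 6)
f = -102 (f = -17*6 = -102)
f/19844 - 35383/26771 = -102/19844 - 35383/26771 = -102*1/19844 - 35383*1/26771 = -51/9922 - 35383/26771 = -352435447/265621862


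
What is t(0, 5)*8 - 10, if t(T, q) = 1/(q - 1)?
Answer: -8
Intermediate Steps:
t(T, q) = 1/(-1 + q)
t(0, 5)*8 - 10 = 8/(-1 + 5) - 10 = 8/4 - 10 = (¼)*8 - 10 = 2 - 10 = -8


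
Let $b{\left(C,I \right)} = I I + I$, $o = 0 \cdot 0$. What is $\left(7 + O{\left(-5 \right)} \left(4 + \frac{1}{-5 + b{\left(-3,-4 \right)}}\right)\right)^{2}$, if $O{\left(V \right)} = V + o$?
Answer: $\frac{9216}{49} \approx 188.08$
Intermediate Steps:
$o = 0$
$b{\left(C,I \right)} = I + I^{2}$ ($b{\left(C,I \right)} = I^{2} + I = I + I^{2}$)
$O{\left(V \right)} = V$ ($O{\left(V \right)} = V + 0 = V$)
$\left(7 + O{\left(-5 \right)} \left(4 + \frac{1}{-5 + b{\left(-3,-4 \right)}}\right)\right)^{2} = \left(7 - 5 \left(4 + \frac{1}{-5 - 4 \left(1 - 4\right)}\right)\right)^{2} = \left(7 - 5 \left(4 + \frac{1}{-5 - -12}\right)\right)^{2} = \left(7 - 5 \left(4 + \frac{1}{-5 + 12}\right)\right)^{2} = \left(7 - 5 \left(4 + \frac{1}{7}\right)\right)^{2} = \left(7 - \frac{145}{7}\right)^{2} = \left(- \frac{96}{7}\right)^{2} = \frac{9216}{49}$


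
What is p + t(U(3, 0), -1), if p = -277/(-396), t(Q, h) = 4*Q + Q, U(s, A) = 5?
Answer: 10177/396 ≈ 25.699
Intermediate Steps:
t(Q, h) = 5*Q
p = 277/396 (p = -277*(-1/396) = 277/396 ≈ 0.69950)
p + t(U(3, 0), -1) = 277/396 + 5*5 = 277/396 + 25 = 10177/396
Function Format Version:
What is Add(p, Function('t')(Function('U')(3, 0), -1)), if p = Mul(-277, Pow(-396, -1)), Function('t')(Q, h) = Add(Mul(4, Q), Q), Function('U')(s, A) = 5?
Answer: Rational(10177, 396) ≈ 25.699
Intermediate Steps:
Function('t')(Q, h) = Mul(5, Q)
p = Rational(277, 396) (p = Mul(-277, Rational(-1, 396)) = Rational(277, 396) ≈ 0.69950)
Add(p, Function('t')(Function('U')(3, 0), -1)) = Add(Rational(277, 396), Mul(5, 5)) = Add(Rational(277, 396), 25) = Rational(10177, 396)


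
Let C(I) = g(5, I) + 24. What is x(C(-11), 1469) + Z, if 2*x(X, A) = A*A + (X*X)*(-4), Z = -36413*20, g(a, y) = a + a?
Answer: 696817/2 ≈ 3.4841e+5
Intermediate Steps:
g(a, y) = 2*a
Z = -728260
C(I) = 34 (C(I) = 2*5 + 24 = 10 + 24 = 34)
x(X, A) = A**2/2 - 2*X**2 (x(X, A) = (A*A + (X*X)*(-4))/2 = (A**2 + X**2*(-4))/2 = (A**2 - 4*X**2)/2 = A**2/2 - 2*X**2)
x(C(-11), 1469) + Z = ((1/2)*1469**2 - 2*34**2) - 728260 = ((1/2)*2157961 - 2*1156) - 728260 = (2157961/2 - 2312) - 728260 = 2153337/2 - 728260 = 696817/2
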